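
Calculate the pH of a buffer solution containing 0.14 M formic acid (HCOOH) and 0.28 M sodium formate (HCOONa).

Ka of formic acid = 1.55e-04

pKa = -log(1.55e-04) = 3.81. pH = pKa + log([A⁻]/[HA]) = 3.81 + log(0.28/0.14)

pH = 4.11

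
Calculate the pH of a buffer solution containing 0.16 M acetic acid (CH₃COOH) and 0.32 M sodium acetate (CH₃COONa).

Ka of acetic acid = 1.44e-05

pKa = -log(1.44e-05) = 4.84. pH = pKa + log([A⁻]/[HA]) = 4.84 + log(0.32/0.16)

pH = 5.14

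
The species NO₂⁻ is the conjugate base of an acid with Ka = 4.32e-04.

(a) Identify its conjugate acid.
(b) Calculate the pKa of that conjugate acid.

(a) The conjugate acid is formed by adding one H⁺ to NO₂⁻, giving HNO₂. (b) pKa = -log(Ka) = -log(4.32e-04) = 3.36.

Conjugate acid: HNO₂; pK_a = 3.36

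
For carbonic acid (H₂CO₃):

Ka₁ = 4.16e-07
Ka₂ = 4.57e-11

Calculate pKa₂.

pKa₂ = -log(Ka₂) = -log(4.57e-11) = 10.34.

pK_{a2} = 10.34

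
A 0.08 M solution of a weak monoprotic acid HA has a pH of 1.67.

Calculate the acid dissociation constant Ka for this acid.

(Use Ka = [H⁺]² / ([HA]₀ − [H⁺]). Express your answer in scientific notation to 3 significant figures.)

[H⁺] = 10^(−pH) = 10^(−1.67) = 2.138e-02 M. For HA ⇌ H⁺ + A⁻, Ka = [H⁺][A⁻]/[HA] = [H⁺]² / ([HA]₀ − [H⁺]) = (2.138e-02)² / (0.08 − 2.138e-02) = 7.80e-03.

K_a = 7.80e-03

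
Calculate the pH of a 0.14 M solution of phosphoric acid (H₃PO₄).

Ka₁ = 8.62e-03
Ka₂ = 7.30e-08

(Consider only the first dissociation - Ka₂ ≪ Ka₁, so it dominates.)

First dissociation dominates. From Ka₁ = [H⁺][HA⁻]/[H₂A], x² + Ka₁·x − Ka₁·C = 0 with C = 0.14 M and Ka₁ = 8.62e-03. Solving: [H⁺] = (−Ka₁ + √(Ka₁² + 4·Ka₁·C)) / 2 = 3.0695e-02 M. pH = -log(3.0695e-02) = 1.51.

pH = 1.51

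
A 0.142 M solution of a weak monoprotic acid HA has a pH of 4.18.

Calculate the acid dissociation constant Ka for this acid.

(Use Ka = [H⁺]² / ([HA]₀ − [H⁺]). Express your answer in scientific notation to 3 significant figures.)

[H⁺] = 10^(−pH) = 10^(−4.18) = 6.607e-05 M. For HA ⇌ H⁺ + A⁻, Ka = [H⁺][A⁻]/[HA] = [H⁺]² / ([HA]₀ − [H⁺]) = (6.607e-05)² / (0.142 − 6.607e-05) = 3.08e-08.

K_a = 3.08e-08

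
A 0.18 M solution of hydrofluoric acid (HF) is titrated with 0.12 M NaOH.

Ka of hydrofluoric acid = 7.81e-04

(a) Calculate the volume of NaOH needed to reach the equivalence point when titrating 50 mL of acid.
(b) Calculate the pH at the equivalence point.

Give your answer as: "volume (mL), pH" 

moles acid = 0.18 × 50/1000 = 0.009 mol; V_base = moles/0.12 × 1000 = 75.0 mL. At equivalence only the conjugate base is present: [A⁻] = 0.009/0.125 = 7.2000e-02 M. Kb = Kw/Ka = 1.28e-11; [OH⁻] = √(Kb × [A⁻]) = 9.6015e-07; pOH = 6.02; pH = 14 - pOH = 7.98.

V = 75.0 mL, pH = 7.98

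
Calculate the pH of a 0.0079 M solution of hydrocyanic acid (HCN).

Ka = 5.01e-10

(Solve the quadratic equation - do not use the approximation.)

x² + Ka×x - Ka×C = 0. Using quadratic formula: [H⁺] = 1.9892e-06

pH = 5.70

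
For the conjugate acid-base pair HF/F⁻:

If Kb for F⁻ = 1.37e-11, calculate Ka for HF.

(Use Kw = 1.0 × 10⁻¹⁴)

For a conjugate pair Ka × Kb = Kw, so Ka = Kw/Kb = 1.0 × 10⁻¹⁴ / 1.37e-11 = 7.30e-04.

K_a = 7.30e-04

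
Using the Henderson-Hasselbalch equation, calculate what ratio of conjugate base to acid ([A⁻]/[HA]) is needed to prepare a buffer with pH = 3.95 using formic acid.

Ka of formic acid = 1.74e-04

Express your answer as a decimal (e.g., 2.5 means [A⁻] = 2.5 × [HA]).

pKa = -log(1.74e-04) = 3.7595. pH = pKa + log([A⁻]/[HA]), so log([A⁻]/[HA]) = pH − pKa = 3.95 − 3.7595 = 0.1905. [A⁻]/[HA] = 10^(0.1905) = 1.55

[A⁻]/[HA] = 1.55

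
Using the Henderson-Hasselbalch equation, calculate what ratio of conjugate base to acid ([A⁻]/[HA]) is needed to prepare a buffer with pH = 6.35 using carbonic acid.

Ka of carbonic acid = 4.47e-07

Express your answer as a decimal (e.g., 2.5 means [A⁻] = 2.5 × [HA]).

pKa = -log(4.47e-07) = 6.3497. pH = pKa + log([A⁻]/[HA]), so log([A⁻]/[HA]) = pH − pKa = 6.35 − 6.3497 = 0.0003. [A⁻]/[HA] = 10^(0.0003) = 1.00

[A⁻]/[HA] = 1.00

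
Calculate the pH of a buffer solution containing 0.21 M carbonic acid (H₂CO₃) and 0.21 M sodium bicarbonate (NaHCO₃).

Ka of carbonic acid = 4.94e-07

pKa = -log(4.94e-07) = 6.31. pH = pKa + log([A⁻]/[HA]) = 6.31 + log(0.21/0.21)

pH = 6.31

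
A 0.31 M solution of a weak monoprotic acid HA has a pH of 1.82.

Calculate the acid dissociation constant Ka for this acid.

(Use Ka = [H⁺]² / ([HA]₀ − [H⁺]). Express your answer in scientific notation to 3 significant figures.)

[H⁺] = 10^(−pH) = 10^(−1.82) = 1.514e-02 M. For HA ⇌ H⁺ + A⁻, Ka = [H⁺][A⁻]/[HA] = [H⁺]² / ([HA]₀ − [H⁺]) = (1.514e-02)² / (0.31 − 1.514e-02) = 7.77e-04.

K_a = 7.77e-04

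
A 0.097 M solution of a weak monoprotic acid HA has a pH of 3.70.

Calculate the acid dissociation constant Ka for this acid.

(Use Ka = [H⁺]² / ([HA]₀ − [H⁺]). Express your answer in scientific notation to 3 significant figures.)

[H⁺] = 10^(−pH) = 10^(−3.70) = 1.995e-04 M. For HA ⇌ H⁺ + A⁻, Ka = [H⁺][A⁻]/[HA] = [H⁺]² / ([HA]₀ − [H⁺]) = (1.995e-04)² / (0.097 − 1.995e-04) = 4.11e-07.

K_a = 4.11e-07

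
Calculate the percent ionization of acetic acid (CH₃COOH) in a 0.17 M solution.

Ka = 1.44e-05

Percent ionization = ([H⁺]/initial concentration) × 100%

Using Ka equilibrium: x² + Ka×x - Ka×C = 0. Solving: [H⁺] = 1.5574e-03. Percent = (1.5574e-03/0.17) × 100

Percent ionization = 0.916%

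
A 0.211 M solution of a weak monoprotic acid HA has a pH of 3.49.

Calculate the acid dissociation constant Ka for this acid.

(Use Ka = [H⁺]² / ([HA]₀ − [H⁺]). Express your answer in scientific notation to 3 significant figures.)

[H⁺] = 10^(−pH) = 10^(−3.49) = 3.236e-04 M. For HA ⇌ H⁺ + A⁻, Ka = [H⁺][A⁻]/[HA] = [H⁺]² / ([HA]₀ − [H⁺]) = (3.236e-04)² / (0.211 − 3.236e-04) = 4.97e-07.

K_a = 4.97e-07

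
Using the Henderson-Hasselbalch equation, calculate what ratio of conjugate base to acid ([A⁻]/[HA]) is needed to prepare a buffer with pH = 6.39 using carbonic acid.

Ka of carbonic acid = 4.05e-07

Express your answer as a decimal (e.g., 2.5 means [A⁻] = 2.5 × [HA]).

pKa = -log(4.05e-07) = 6.3925. pH = pKa + log([A⁻]/[HA]), so log([A⁻]/[HA]) = pH − pKa = 6.39 − 6.3925 = -0.0025. [A⁻]/[HA] = 10^(-0.0025) = 0.994

[A⁻]/[HA] = 0.994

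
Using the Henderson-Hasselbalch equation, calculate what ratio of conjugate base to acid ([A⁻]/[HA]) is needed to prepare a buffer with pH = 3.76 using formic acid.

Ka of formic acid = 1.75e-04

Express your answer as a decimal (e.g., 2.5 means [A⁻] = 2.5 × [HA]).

pKa = -log(1.75e-04) = 3.7570. pH = pKa + log([A⁻]/[HA]), so log([A⁻]/[HA]) = pH − pKa = 3.76 − 3.7570 = 0.0030. [A⁻]/[HA] = 10^(0.0030) = 1.01

[A⁻]/[HA] = 1.01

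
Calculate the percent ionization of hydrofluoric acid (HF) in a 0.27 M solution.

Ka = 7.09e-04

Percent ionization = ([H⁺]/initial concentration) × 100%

Using Ka equilibrium: x² + Ka×x - Ka×C = 0. Solving: [H⁺] = 1.3486e-02. Percent = (1.3486e-02/0.27) × 100

Percent ionization = 4.99%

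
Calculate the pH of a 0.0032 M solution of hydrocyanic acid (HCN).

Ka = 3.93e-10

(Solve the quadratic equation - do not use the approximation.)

x² + Ka×x - Ka×C = 0. Using quadratic formula: [H⁺] = 1.1212e-06

pH = 5.95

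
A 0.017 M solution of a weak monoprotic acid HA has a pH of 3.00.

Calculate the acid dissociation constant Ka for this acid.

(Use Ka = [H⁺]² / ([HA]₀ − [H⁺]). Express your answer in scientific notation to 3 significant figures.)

[H⁺] = 10^(−pH) = 10^(−3.00) = 1.000e-03 M. For HA ⇌ H⁺ + A⁻, Ka = [H⁺][A⁻]/[HA] = [H⁺]² / ([HA]₀ − [H⁺]) = (1.000e-03)² / (0.017 − 1.000e-03) = 6.25e-05.

K_a = 6.25e-05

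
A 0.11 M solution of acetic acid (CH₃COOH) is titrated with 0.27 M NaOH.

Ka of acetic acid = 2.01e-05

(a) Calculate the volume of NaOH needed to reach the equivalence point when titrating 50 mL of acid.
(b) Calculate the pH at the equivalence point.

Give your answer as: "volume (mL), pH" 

moles acid = 0.11 × 50/1000 = 0.0055 mol; V_base = moles/0.27 × 1000 = 20.4 mL. At equivalence only the conjugate base is present: [A⁻] = 0.0055/0.070 = 7.8158e-02 M. Kb = Kw/Ka = 4.98e-10; [OH⁻] = √(Kb × [A⁻]) = 6.2357e-06; pOH = 5.21; pH = 14 - pOH = 8.79.

V = 20.4 mL, pH = 8.79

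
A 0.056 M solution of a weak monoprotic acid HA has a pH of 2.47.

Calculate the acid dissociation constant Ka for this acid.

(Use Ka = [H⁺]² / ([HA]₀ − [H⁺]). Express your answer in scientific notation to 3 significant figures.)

[H⁺] = 10^(−pH) = 10^(−2.47) = 3.388e-03 M. For HA ⇌ H⁺ + A⁻, Ka = [H⁺][A⁻]/[HA] = [H⁺]² / ([HA]₀ − [H⁺]) = (3.388e-03)² / (0.056 − 3.388e-03) = 2.18e-04.

K_a = 2.18e-04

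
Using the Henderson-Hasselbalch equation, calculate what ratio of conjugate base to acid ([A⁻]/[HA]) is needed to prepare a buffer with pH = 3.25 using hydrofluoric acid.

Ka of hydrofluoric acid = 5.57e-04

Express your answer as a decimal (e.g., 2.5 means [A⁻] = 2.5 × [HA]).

pKa = -log(5.57e-04) = 3.2541. pH = pKa + log([A⁻]/[HA]), so log([A⁻]/[HA]) = pH − pKa = 3.25 − 3.2541 = -0.0041. [A⁻]/[HA] = 10^(-0.0041) = 0.991

[A⁻]/[HA] = 0.991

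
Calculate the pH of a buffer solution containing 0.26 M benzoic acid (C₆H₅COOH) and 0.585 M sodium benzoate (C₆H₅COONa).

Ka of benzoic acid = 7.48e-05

pKa = -log(7.48e-05) = 4.13. pH = pKa + log([A⁻]/[HA]) = 4.13 + log(0.585/0.26)

pH = 4.48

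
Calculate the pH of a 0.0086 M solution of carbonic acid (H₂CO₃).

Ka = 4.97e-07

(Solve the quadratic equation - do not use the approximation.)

x² + Ka×x - Ka×C = 0. Using quadratic formula: [H⁺] = 6.5129e-05

pH = 4.19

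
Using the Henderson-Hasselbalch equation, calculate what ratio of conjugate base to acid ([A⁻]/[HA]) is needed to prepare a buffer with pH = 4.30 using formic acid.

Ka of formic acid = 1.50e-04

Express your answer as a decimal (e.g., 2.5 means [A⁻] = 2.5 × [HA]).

pKa = -log(1.50e-04) = 3.8239. pH = pKa + log([A⁻]/[HA]), so log([A⁻]/[HA]) = pH − pKa = 4.30 − 3.8239 = 0.4761. [A⁻]/[HA] = 10^(0.4761) = 2.99

[A⁻]/[HA] = 2.99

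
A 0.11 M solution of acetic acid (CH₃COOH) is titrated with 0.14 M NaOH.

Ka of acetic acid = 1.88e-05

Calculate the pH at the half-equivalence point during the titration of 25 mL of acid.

At half-equivalence [HA] = [A⁻], so Henderson-Hasselbalch gives pH = pKa = -log(1.88e-05) = 4.73.

pH = pKa = 4.73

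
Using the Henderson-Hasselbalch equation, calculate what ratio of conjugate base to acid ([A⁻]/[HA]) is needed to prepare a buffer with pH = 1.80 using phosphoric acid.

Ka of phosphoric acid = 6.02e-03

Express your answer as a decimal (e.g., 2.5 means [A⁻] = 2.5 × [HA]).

pKa = -log(6.02e-03) = 2.2204. pH = pKa + log([A⁻]/[HA]), so log([A⁻]/[HA]) = pH − pKa = 1.80 − 2.2204 = -0.4204. [A⁻]/[HA] = 10^(-0.4204) = 0.380

[A⁻]/[HA] = 0.380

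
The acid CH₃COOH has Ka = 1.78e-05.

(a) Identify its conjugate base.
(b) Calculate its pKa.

(a) The conjugate base is formed by removing one H⁺ from CH₃COOH, giving CH₃COO⁻. (b) pKa = -log(Ka) = -log(1.78e-05) = 4.75.

Conjugate base: CH₃COO⁻; pK_a = 4.75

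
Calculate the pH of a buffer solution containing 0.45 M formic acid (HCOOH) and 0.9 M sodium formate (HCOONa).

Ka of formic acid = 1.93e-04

pKa = -log(1.93e-04) = 3.71. pH = pKa + log([A⁻]/[HA]) = 3.71 + log(0.9/0.45)

pH = 4.02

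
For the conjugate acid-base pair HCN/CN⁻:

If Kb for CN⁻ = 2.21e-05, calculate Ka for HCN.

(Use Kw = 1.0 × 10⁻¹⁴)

For a conjugate pair Ka × Kb = Kw, so Ka = Kw/Kb = 1.0 × 10⁻¹⁴ / 2.21e-05 = 4.52e-10.

K_a = 4.52e-10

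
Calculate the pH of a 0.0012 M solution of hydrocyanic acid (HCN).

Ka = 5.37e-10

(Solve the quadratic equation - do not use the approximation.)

x² + Ka×x - Ka×C = 0. Using quadratic formula: [H⁺] = 8.0248e-07

pH = 6.10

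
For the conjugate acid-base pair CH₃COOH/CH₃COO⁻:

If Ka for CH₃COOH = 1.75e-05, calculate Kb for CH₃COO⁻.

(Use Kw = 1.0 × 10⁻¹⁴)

For a conjugate pair Ka × Kb = Kw, so Kb = Kw/Ka = 1.0 × 10⁻¹⁴ / 1.75e-05 = 5.71e-10.

K_b = 5.71e-10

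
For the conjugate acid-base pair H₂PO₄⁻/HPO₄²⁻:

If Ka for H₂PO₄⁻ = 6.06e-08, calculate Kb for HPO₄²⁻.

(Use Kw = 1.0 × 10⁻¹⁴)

For a conjugate pair Ka × Kb = Kw, so Kb = Kw/Ka = 1.0 × 10⁻¹⁴ / 6.06e-08 = 1.65e-07.

K_b = 1.65e-07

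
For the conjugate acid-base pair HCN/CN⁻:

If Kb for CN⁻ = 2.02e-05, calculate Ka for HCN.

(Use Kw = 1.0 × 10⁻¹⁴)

For a conjugate pair Ka × Kb = Kw, so Ka = Kw/Kb = 1.0 × 10⁻¹⁴ / 2.02e-05 = 4.95e-10.

K_a = 4.95e-10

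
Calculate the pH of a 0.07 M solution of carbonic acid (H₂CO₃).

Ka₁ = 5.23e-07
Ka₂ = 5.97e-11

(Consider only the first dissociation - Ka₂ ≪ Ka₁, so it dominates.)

First dissociation dominates. From Ka₁ = [H⁺][HA⁻]/[H₂A], x² + Ka₁·x − Ka₁·C = 0 with C = 0.07 M and Ka₁ = 5.23e-07. Solving: [H⁺] = (−Ka₁ + √(Ka₁² + 4·Ka₁·C)) / 2 = 1.9108e-04 M. pH = -log(1.9108e-04) = 3.72.

pH = 3.72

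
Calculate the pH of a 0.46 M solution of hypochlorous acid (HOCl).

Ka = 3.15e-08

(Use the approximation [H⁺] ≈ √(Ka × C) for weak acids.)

[H⁺] = √(Ka × C) = √(3.15e-08 × 0.46) = 1.2037e-04. pH = -log(1.2037e-04)

pH = 3.92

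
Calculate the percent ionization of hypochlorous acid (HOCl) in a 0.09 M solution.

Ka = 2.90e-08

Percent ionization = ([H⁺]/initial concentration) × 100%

Using Ka equilibrium: x² + Ka×x - Ka×C = 0. Solving: [H⁺] = 5.1074e-05. Percent = (5.1074e-05/0.09) × 100

Percent ionization = 0.0567%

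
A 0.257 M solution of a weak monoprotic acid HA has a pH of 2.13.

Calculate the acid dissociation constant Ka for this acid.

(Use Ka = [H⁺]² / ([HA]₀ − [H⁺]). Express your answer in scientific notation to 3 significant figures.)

[H⁺] = 10^(−pH) = 10^(−2.13) = 7.413e-03 M. For HA ⇌ H⁺ + A⁻, Ka = [H⁺][A⁻]/[HA] = [H⁺]² / ([HA]₀ − [H⁺]) = (7.413e-03)² / (0.257 − 7.413e-03) = 2.20e-04.

K_a = 2.20e-04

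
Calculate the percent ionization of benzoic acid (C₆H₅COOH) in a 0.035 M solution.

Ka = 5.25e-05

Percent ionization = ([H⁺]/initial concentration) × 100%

Using Ka equilibrium: x² + Ka×x - Ka×C = 0. Solving: [H⁺] = 1.3295e-03. Percent = (1.3295e-03/0.035) × 100

Percent ionization = 3.8%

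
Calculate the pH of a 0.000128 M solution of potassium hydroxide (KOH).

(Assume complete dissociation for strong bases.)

[OH⁻] = 0.000128 M for strong base. pOH = -log[OH⁻] = 3.89, pH = 14 - pOH

pH = 10.11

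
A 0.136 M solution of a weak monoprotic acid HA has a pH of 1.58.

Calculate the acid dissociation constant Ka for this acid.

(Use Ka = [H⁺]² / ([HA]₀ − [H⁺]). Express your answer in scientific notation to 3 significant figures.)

[H⁺] = 10^(−pH) = 10^(−1.58) = 2.630e-02 M. For HA ⇌ H⁺ + A⁻, Ka = [H⁺][A⁻]/[HA] = [H⁺]² / ([HA]₀ − [H⁺]) = (2.630e-02)² / (0.136 − 2.630e-02) = 6.31e-03.

K_a = 6.31e-03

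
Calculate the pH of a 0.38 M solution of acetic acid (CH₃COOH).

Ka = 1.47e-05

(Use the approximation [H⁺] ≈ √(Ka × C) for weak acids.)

[H⁺] = √(Ka × C) = √(1.47e-05 × 0.38) = 2.3635e-03. pH = -log(2.3635e-03)

pH = 2.63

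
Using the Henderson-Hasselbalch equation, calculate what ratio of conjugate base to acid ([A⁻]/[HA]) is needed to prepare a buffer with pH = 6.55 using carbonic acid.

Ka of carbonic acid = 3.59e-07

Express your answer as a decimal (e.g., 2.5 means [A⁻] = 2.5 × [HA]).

pKa = -log(3.59e-07) = 6.4449. pH = pKa + log([A⁻]/[HA]), so log([A⁻]/[HA]) = pH − pKa = 6.55 − 6.4449 = 0.1051. [A⁻]/[HA] = 10^(0.1051) = 1.27

[A⁻]/[HA] = 1.27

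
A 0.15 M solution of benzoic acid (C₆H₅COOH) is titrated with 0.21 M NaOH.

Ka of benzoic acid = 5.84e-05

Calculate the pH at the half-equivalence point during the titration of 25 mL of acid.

At half-equivalence [HA] = [A⁻], so Henderson-Hasselbalch gives pH = pKa = -log(5.84e-05) = 4.23.

pH = pKa = 4.23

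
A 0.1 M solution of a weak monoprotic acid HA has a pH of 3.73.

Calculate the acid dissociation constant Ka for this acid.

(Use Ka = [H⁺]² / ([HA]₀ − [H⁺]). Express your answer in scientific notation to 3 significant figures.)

[H⁺] = 10^(−pH) = 10^(−3.73) = 1.862e-04 M. For HA ⇌ H⁺ + A⁻, Ka = [H⁺][A⁻]/[HA] = [H⁺]² / ([HA]₀ − [H⁺]) = (1.862e-04)² / (0.1 − 1.862e-04) = 3.47e-07.

K_a = 3.47e-07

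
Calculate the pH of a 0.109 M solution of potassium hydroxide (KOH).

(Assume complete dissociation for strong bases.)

[OH⁻] = 0.109 M for strong base. pOH = -log[OH⁻] = 0.96, pH = 14 - pOH

pH = 13.04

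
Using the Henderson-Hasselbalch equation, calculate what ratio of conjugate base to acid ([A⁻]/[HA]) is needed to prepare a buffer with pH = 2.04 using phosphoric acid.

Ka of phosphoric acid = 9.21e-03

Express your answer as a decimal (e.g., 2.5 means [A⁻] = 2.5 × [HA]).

pKa = -log(9.21e-03) = 2.0357. pH = pKa + log([A⁻]/[HA]), so log([A⁻]/[HA]) = pH − pKa = 2.04 − 2.0357 = 0.0043. [A⁻]/[HA] = 10^(0.0043) = 1.01

[A⁻]/[HA] = 1.01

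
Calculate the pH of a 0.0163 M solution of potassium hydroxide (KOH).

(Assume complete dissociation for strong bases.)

[OH⁻] = 0.0163 M for strong base. pOH = -log[OH⁻] = 1.79, pH = 14 - pOH

pH = 12.21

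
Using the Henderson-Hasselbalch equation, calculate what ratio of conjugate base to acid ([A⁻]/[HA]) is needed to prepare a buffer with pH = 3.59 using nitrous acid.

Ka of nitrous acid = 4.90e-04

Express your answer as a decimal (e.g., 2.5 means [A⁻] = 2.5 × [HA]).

pKa = -log(4.90e-04) = 3.3098. pH = pKa + log([A⁻]/[HA]), so log([A⁻]/[HA]) = pH − pKa = 3.59 − 3.3098 = 0.2802. [A⁻]/[HA] = 10^(0.2802) = 1.91

[A⁻]/[HA] = 1.91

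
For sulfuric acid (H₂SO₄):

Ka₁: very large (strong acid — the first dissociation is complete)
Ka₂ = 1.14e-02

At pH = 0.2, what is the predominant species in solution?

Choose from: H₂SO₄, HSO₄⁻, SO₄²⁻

The first dissociation is complete, so H₂SO₄ itself is never the predominant species in water; pKa₂ = -log(1.14e-02) = 1.94. For a polyprotic acid the predominant species crosses at each pKa: below pKa_n the protonated form dominates, above it the deprotonated form does. At pH = 0.2, the predominant species is HSO₄⁻.

HSO₄⁻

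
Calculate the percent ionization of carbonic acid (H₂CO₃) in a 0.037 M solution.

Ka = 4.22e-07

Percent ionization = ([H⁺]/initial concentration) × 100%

Using Ka equilibrium: x² + Ka×x - Ka×C = 0. Solving: [H⁺] = 1.2475e-04. Percent = (1.2475e-04/0.037) × 100

Percent ionization = 0.337%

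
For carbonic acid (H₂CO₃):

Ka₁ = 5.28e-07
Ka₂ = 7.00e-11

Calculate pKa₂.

pKa₂ = -log(Ka₂) = -log(7.00e-11) = 10.15.

pK_{a2} = 10.15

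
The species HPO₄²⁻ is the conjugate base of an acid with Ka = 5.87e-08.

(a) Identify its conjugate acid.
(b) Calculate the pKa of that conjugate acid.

(a) The conjugate acid is formed by adding one H⁺ to HPO₄²⁻, giving H₂PO₄⁻. (b) pKa = -log(Ka) = -log(5.87e-08) = 7.23.

Conjugate acid: H₂PO₄⁻; pK_a = 7.23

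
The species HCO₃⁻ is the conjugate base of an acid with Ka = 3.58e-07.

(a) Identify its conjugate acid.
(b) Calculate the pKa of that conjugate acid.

(a) The conjugate acid is formed by adding one H⁺ to HCO₃⁻, giving H₂CO₃. (b) pKa = -log(Ka) = -log(3.58e-07) = 6.45.

Conjugate acid: H₂CO₃; pK_a = 6.45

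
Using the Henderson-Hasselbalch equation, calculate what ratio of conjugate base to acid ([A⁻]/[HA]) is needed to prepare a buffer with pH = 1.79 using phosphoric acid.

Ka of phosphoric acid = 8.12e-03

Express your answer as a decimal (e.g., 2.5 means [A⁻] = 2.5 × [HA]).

pKa = -log(8.12e-03) = 2.0904. pH = pKa + log([A⁻]/[HA]), so log([A⁻]/[HA]) = pH − pKa = 1.79 − 2.0904 = -0.3004. [A⁻]/[HA] = 10^(-0.3004) = 0.501

[A⁻]/[HA] = 0.501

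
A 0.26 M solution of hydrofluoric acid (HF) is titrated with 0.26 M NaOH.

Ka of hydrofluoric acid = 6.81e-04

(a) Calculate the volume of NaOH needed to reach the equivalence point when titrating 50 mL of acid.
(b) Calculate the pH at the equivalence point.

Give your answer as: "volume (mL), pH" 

moles acid = 0.26 × 50/1000 = 0.013 mol; V_base = moles/0.26 × 1000 = 50.0 mL. At equivalence only the conjugate base is present: [A⁻] = 0.013/0.100 = 1.3000e-01 M. Kb = Kw/Ka = 1.47e-11; [OH⁻] = √(Kb × [A⁻]) = 1.3817e-06; pOH = 5.86; pH = 14 - pOH = 8.14.

V = 50.0 mL, pH = 8.14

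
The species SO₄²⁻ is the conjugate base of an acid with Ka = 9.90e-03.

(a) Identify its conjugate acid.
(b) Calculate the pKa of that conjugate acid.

(a) The conjugate acid is formed by adding one H⁺ to SO₄²⁻, giving HSO₄⁻. (b) pKa = -log(Ka) = -log(9.90e-03) = 2.00.

Conjugate acid: HSO₄⁻; pK_a = 2.00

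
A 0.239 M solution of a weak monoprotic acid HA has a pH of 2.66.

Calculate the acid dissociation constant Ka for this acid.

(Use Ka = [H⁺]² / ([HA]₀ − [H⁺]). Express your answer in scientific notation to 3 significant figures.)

[H⁺] = 10^(−pH) = 10^(−2.66) = 2.188e-03 M. For HA ⇌ H⁺ + A⁻, Ka = [H⁺][A⁻]/[HA] = [H⁺]² / ([HA]₀ − [H⁺]) = (2.188e-03)² / (0.239 − 2.188e-03) = 2.02e-05.

K_a = 2.02e-05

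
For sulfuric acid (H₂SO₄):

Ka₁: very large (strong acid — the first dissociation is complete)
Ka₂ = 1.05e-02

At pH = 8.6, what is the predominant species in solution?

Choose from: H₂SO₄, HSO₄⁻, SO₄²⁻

The first dissociation is complete, so H₂SO₄ itself is never the predominant species in water; pKa₂ = -log(1.05e-02) = 1.98. For a polyprotic acid the predominant species crosses at each pKa: below pKa_n the protonated form dominates, above it the deprotonated form does. At pH = 8.6, the predominant species is SO₄²⁻.

SO₄²⁻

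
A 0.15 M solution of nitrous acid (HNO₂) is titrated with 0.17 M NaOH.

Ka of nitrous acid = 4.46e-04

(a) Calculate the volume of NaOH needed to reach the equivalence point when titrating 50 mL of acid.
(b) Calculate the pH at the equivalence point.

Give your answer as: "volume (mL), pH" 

moles acid = 0.15 × 50/1000 = 0.0075 mol; V_base = moles/0.17 × 1000 = 44.1 mL. At equivalence only the conjugate base is present: [A⁻] = 0.0075/0.094 = 7.9687e-02 M. Kb = Kw/Ka = 2.24e-11; [OH⁻] = √(Kb × [A⁻]) = 1.3367e-06; pOH = 5.87; pH = 14 - pOH = 8.13.

V = 44.1 mL, pH = 8.13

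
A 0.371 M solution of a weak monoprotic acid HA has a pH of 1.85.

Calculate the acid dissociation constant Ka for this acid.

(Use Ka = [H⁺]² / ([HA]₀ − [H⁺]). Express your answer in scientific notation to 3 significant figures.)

[H⁺] = 10^(−pH) = 10^(−1.85) = 1.413e-02 M. For HA ⇌ H⁺ + A⁻, Ka = [H⁺][A⁻]/[HA] = [H⁺]² / ([HA]₀ − [H⁺]) = (1.413e-02)² / (0.371 − 1.413e-02) = 5.59e-04.

K_a = 5.59e-04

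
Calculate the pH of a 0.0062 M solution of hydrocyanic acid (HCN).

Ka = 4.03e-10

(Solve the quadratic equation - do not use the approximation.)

x² + Ka×x - Ka×C = 0. Using quadratic formula: [H⁺] = 1.5805e-06

pH = 5.80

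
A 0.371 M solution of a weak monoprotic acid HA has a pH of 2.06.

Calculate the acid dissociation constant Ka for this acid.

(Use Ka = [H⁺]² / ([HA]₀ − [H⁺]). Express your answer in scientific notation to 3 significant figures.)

[H⁺] = 10^(−pH) = 10^(−2.06) = 8.710e-03 M. For HA ⇌ H⁺ + A⁻, Ka = [H⁺][A⁻]/[HA] = [H⁺]² / ([HA]₀ − [H⁺]) = (8.710e-03)² / (0.371 − 8.710e-03) = 2.09e-04.

K_a = 2.09e-04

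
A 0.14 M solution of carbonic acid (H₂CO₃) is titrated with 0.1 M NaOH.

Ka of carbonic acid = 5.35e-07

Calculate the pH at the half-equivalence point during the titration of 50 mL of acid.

At half-equivalence [HA] = [A⁻], so Henderson-Hasselbalch gives pH = pKa = -log(5.35e-07) = 6.27.

pH = pKa = 6.27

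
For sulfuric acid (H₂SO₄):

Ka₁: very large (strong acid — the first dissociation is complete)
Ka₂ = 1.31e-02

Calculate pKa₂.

pKa₂ = -log(Ka₂) = -log(1.31e-02) = 1.88.

pK_{a2} = 1.88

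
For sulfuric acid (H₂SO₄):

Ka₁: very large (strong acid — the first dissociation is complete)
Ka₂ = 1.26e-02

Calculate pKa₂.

pKa₂ = -log(Ka₂) = -log(1.26e-02) = 1.90.

pK_{a2} = 1.90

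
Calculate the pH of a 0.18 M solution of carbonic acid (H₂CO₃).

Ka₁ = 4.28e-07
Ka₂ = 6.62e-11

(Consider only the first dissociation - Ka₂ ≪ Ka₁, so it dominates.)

First dissociation dominates. From Ka₁ = [H⁺][HA⁻]/[H₂A], x² + Ka₁·x − Ka₁·C = 0 with C = 0.18 M and Ka₁ = 4.28e-07. Solving: [H⁺] = (−Ka₁ + √(Ka₁² + 4·Ka₁·C)) / 2 = 2.7735e-04 M. pH = -log(2.7735e-04) = 3.56.

pH = 3.56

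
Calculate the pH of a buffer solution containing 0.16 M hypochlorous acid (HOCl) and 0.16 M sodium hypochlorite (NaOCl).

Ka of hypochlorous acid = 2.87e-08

pKa = -log(2.87e-08) = 7.54. pH = pKa + log([A⁻]/[HA]) = 7.54 + log(0.16/0.16)

pH = 7.54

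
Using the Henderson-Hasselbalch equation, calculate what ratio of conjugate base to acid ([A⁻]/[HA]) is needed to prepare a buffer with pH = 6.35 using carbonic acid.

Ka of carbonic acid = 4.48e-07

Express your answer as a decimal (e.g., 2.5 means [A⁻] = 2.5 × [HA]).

pKa = -log(4.48e-07) = 6.3487. pH = pKa + log([A⁻]/[HA]), so log([A⁻]/[HA]) = pH − pKa = 6.35 − 6.3487 = 0.0013. [A⁻]/[HA] = 10^(0.0013) = 1.00

[A⁻]/[HA] = 1.00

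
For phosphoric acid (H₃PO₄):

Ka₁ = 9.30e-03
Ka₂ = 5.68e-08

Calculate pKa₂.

pKa₂ = -log(Ka₂) = -log(5.68e-08) = 7.25.

pK_{a2} = 7.25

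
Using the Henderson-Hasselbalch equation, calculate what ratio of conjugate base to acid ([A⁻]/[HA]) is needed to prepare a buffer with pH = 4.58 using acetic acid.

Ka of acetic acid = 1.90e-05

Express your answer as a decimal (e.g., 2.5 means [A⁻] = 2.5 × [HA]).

pKa = -log(1.90e-05) = 4.7212. pH = pKa + log([A⁻]/[HA]), so log([A⁻]/[HA]) = pH − pKa = 4.58 − 4.7212 = -0.1412. [A⁻]/[HA] = 10^(-0.1412) = 0.722

[A⁻]/[HA] = 0.722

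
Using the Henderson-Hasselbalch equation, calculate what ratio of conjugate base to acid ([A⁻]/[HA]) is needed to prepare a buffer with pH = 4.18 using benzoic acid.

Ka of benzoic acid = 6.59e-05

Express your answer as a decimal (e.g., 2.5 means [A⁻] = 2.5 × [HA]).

pKa = -log(6.59e-05) = 4.1811. pH = pKa + log([A⁻]/[HA]), so log([A⁻]/[HA]) = pH − pKa = 4.18 − 4.1811 = -0.0011. [A⁻]/[HA] = 10^(-0.0011) = 0.997

[A⁻]/[HA] = 0.997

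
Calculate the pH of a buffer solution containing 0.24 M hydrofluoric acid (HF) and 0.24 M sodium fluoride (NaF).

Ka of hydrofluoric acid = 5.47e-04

pKa = -log(5.47e-04) = 3.26. pH = pKa + log([A⁻]/[HA]) = 3.26 + log(0.24/0.24)

pH = 3.26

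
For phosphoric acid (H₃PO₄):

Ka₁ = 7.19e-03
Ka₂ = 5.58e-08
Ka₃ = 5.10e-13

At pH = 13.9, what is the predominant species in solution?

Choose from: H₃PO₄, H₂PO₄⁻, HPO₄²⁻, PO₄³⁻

pKa₁ = 2.14, pKa₂ = 7.25, pKa₃ = 12.29. For a polyprotic acid the predominant species crosses at each pKa: below pKa_n the protonated form dominates, above it the deprotonated form does. At pH = 13.9, the predominant species is PO₄³⁻.

PO₄³⁻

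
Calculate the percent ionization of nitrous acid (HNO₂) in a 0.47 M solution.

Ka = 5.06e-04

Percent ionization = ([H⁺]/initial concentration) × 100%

Using Ka equilibrium: x² + Ka×x - Ka×C = 0. Solving: [H⁺] = 1.5170e-02. Percent = (1.5170e-02/0.47) × 100

Percent ionization = 3.23%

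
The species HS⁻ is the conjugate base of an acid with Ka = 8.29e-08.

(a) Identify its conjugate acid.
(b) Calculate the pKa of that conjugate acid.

(a) The conjugate acid is formed by adding one H⁺ to HS⁻, giving H₂S. (b) pKa = -log(Ka) = -log(8.29e-08) = 7.08.

Conjugate acid: H₂S; pK_a = 7.08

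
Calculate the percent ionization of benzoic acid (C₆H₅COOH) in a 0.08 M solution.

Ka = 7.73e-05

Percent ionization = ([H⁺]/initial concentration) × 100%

Using Ka equilibrium: x² + Ka×x - Ka×C = 0. Solving: [H⁺] = 2.4484e-03. Percent = (2.4484e-03/0.08) × 100

Percent ionization = 3.06%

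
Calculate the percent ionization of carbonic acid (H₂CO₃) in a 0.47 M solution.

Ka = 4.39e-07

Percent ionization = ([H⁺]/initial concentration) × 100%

Using Ka equilibrium: x² + Ka×x - Ka×C = 0. Solving: [H⁺] = 4.5402e-04. Percent = (4.5402e-04/0.47) × 100

Percent ionization = 0.0966%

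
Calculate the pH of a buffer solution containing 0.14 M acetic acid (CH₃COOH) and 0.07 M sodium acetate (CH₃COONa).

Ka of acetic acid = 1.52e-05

pKa = -log(1.52e-05) = 4.82. pH = pKa + log([A⁻]/[HA]) = 4.82 + log(0.07/0.14)

pH = 4.52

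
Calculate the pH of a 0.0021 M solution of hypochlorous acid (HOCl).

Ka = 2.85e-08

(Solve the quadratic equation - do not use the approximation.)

x² + Ka×x - Ka×C = 0. Using quadratic formula: [H⁺] = 7.7220e-06

pH = 5.11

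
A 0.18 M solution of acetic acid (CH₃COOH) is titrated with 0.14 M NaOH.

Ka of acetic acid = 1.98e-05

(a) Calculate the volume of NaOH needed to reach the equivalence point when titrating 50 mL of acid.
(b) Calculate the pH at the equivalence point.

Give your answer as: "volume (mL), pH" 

moles acid = 0.18 × 50/1000 = 0.009 mol; V_base = moles/0.14 × 1000 = 64.3 mL. At equivalence only the conjugate base is present: [A⁻] = 0.009/0.114 = 7.8750e-02 M. Kb = Kw/Ka = 5.05e-10; [OH⁻] = √(Kb × [A⁻]) = 6.3066e-06; pOH = 5.20; pH = 14 - pOH = 8.80.

V = 64.3 mL, pH = 8.80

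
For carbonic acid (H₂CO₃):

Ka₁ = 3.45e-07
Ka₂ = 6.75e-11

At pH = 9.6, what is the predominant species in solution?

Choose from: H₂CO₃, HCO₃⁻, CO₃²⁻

pKa₁ = 6.46, pKa₂ = 10.17. For a polyprotic acid the predominant species crosses at each pKa: below pKa_n the protonated form dominates, above it the deprotonated form does. At pH = 9.6, the predominant species is HCO₃⁻.

HCO₃⁻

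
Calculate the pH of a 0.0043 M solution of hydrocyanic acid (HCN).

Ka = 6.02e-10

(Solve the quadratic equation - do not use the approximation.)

x² + Ka×x - Ka×C = 0. Using quadratic formula: [H⁺] = 1.6086e-06

pH = 5.79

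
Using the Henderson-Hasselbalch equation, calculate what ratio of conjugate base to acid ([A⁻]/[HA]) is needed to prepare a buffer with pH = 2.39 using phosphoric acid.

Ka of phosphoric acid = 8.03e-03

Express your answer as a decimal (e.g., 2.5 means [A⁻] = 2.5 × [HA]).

pKa = -log(8.03e-03) = 2.0953. pH = pKa + log([A⁻]/[HA]), so log([A⁻]/[HA]) = pH − pKa = 2.39 − 2.0953 = 0.2947. [A⁻]/[HA] = 10^(0.2947) = 1.97

[A⁻]/[HA] = 1.97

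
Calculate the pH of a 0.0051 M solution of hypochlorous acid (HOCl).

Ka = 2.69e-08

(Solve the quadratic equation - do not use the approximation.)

x² + Ka×x - Ka×C = 0. Using quadratic formula: [H⁺] = 1.1699e-05

pH = 4.93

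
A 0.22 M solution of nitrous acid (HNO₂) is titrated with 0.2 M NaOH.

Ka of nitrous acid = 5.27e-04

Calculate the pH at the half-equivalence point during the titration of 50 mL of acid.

At half-equivalence [HA] = [A⁻], so Henderson-Hasselbalch gives pH = pKa = -log(5.27e-04) = 3.28.

pH = pKa = 3.28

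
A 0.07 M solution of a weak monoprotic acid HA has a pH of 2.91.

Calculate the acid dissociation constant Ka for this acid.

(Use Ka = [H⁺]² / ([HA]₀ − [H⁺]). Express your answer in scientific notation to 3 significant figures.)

[H⁺] = 10^(−pH) = 10^(−2.91) = 1.230e-03 M. For HA ⇌ H⁺ + A⁻, Ka = [H⁺][A⁻]/[HA] = [H⁺]² / ([HA]₀ − [H⁺]) = (1.230e-03)² / (0.07 − 1.230e-03) = 2.20e-05.

K_a = 2.20e-05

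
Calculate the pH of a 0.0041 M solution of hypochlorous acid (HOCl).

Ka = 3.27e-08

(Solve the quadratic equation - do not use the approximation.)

x² + Ka×x - Ka×C = 0. Using quadratic formula: [H⁺] = 1.1563e-05

pH = 4.94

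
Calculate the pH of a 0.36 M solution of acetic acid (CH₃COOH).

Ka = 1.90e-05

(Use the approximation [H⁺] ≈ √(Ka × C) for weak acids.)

[H⁺] = √(Ka × C) = √(1.90e-05 × 0.36) = 2.6153e-03. pH = -log(2.6153e-03)

pH = 2.58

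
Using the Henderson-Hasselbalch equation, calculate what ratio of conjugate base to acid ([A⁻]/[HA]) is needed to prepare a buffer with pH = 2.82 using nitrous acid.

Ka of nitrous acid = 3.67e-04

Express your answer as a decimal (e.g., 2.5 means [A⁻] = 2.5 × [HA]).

pKa = -log(3.67e-04) = 3.4353. pH = pKa + log([A⁻]/[HA]), so log([A⁻]/[HA]) = pH − pKa = 2.82 − 3.4353 = -0.6153. [A⁻]/[HA] = 10^(-0.6153) = 0.242

[A⁻]/[HA] = 0.242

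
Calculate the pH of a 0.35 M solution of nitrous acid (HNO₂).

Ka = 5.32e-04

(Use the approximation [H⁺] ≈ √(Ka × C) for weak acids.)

[H⁺] = √(Ka × C) = √(5.32e-04 × 0.35) = 1.3646e-02. pH = -log(1.3646e-02)

pH = 1.87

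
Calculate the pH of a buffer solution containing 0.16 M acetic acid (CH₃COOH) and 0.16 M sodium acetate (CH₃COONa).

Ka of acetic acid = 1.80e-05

pKa = -log(1.80e-05) = 4.74. pH = pKa + log([A⁻]/[HA]) = 4.74 + log(0.16/0.16)

pH = 4.74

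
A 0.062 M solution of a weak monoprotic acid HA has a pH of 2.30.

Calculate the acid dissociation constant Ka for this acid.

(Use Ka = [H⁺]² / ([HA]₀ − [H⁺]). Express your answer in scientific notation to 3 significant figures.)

[H⁺] = 10^(−pH) = 10^(−2.30) = 5.012e-03 M. For HA ⇌ H⁺ + A⁻, Ka = [H⁺][A⁻]/[HA] = [H⁺]² / ([HA]₀ − [H⁺]) = (5.012e-03)² / (0.062 − 5.012e-03) = 4.41e-04.

K_a = 4.41e-04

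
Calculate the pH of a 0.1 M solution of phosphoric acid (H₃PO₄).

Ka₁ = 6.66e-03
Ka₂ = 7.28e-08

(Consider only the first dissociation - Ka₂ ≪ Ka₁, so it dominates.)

First dissociation dominates. From Ka₁ = [H⁺][HA⁻]/[H₂A], x² + Ka₁·x − Ka₁·C = 0 with C = 0.1 M and Ka₁ = 6.66e-03. Solving: [H⁺] = (−Ka₁ + √(Ka₁² + 4·Ka₁·C)) / 2 = 2.2691e-02 M. pH = -log(2.2691e-02) = 1.64.

pH = 1.64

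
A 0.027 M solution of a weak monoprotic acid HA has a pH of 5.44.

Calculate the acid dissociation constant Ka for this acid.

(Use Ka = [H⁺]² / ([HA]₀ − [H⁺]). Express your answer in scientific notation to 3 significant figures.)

[H⁺] = 10^(−pH) = 10^(−5.44) = 3.631e-06 M. For HA ⇌ H⁺ + A⁻, Ka = [H⁺][A⁻]/[HA] = [H⁺]² / ([HA]₀ − [H⁺]) = (3.631e-06)² / (0.027 − 3.631e-06) = 4.88e-10.

K_a = 4.88e-10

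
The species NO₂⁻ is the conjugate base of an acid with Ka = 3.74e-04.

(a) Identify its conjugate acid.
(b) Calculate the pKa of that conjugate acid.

(a) The conjugate acid is formed by adding one H⁺ to NO₂⁻, giving HNO₂. (b) pKa = -log(Ka) = -log(3.74e-04) = 3.43.

Conjugate acid: HNO₂; pK_a = 3.43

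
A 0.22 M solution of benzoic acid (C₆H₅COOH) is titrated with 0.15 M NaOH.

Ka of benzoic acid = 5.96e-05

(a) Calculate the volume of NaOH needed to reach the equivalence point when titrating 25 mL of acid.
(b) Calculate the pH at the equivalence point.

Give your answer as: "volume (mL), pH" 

moles acid = 0.22 × 25/1000 = 0.0055 mol; V_base = moles/0.15 × 1000 = 36.7 mL. At equivalence only the conjugate base is present: [A⁻] = 0.0055/0.062 = 8.9189e-02 M. Kb = Kw/Ka = 1.68e-10; [OH⁻] = √(Kb × [A⁻]) = 3.8684e-06; pOH = 5.41; pH = 14 - pOH = 8.59.

V = 36.7 mL, pH = 8.59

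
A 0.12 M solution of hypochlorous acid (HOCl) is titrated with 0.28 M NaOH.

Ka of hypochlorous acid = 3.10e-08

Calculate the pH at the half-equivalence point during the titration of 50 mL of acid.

At half-equivalence [HA] = [A⁻], so Henderson-Hasselbalch gives pH = pKa = -log(3.10e-08) = 7.51.

pH = pKa = 7.51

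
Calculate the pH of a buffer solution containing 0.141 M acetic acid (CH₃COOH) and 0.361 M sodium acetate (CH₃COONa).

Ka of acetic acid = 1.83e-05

pKa = -log(1.83e-05) = 4.74. pH = pKa + log([A⁻]/[HA]) = 4.74 + log(0.361/0.141)

pH = 5.15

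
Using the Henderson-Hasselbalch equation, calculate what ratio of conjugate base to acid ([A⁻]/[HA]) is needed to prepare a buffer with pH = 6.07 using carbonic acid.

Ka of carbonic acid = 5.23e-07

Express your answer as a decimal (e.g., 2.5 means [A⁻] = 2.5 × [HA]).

pKa = -log(5.23e-07) = 6.2815. pH = pKa + log([A⁻]/[HA]), so log([A⁻]/[HA]) = pH − pKa = 6.07 − 6.2815 = -0.2115. [A⁻]/[HA] = 10^(-0.2115) = 0.614

[A⁻]/[HA] = 0.614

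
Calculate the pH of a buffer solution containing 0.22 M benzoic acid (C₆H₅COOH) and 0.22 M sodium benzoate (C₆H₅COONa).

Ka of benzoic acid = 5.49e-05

pKa = -log(5.49e-05) = 4.26. pH = pKa + log([A⁻]/[HA]) = 4.26 + log(0.22/0.22)

pH = 4.26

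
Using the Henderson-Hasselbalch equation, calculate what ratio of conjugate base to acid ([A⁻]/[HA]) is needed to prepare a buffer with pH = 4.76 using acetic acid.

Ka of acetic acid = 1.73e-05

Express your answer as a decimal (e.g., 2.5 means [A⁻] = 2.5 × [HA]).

pKa = -log(1.73e-05) = 4.7620. pH = pKa + log([A⁻]/[HA]), so log([A⁻]/[HA]) = pH − pKa = 4.76 − 4.7620 = -0.0020. [A⁻]/[HA] = 10^(-0.0020) = 0.996

[A⁻]/[HA] = 0.996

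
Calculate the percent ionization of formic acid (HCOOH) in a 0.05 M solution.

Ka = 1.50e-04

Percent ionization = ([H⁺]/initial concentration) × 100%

Using Ka equilibrium: x² + Ka×x - Ka×C = 0. Solving: [H⁺] = 2.6646e-03. Percent = (2.6646e-03/0.05) × 100

Percent ionization = 5.33%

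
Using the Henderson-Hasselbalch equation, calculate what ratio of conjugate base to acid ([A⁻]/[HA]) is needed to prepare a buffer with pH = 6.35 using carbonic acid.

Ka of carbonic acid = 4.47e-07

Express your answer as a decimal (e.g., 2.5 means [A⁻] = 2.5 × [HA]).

pKa = -log(4.47e-07) = 6.3497. pH = pKa + log([A⁻]/[HA]), so log([A⁻]/[HA]) = pH − pKa = 6.35 − 6.3497 = 0.0003. [A⁻]/[HA] = 10^(0.0003) = 1.00

[A⁻]/[HA] = 1.00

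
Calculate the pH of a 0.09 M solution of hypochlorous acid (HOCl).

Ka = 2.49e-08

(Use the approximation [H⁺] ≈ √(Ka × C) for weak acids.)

[H⁺] = √(Ka × C) = √(2.49e-08 × 0.09) = 4.7339e-05. pH = -log(4.7339e-05)

pH = 4.32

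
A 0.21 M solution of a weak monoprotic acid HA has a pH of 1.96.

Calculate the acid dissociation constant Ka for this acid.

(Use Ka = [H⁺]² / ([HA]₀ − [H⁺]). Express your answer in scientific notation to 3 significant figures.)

[H⁺] = 10^(−pH) = 10^(−1.96) = 1.096e-02 M. For HA ⇌ H⁺ + A⁻, Ka = [H⁺][A⁻]/[HA] = [H⁺]² / ([HA]₀ − [H⁺]) = (1.096e-02)² / (0.21 − 1.096e-02) = 6.04e-04.

K_a = 6.04e-04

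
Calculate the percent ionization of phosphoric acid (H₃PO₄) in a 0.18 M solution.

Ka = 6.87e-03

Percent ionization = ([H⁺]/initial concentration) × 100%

Using Ka equilibrium: x² + Ka×x - Ka×C = 0. Solving: [H⁺] = 3.1898e-02. Percent = (3.1898e-02/0.18) × 100

Percent ionization = 17.7%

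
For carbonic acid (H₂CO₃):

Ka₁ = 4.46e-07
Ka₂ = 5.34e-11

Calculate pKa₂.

pKa₂ = -log(Ka₂) = -log(5.34e-11) = 10.27.

pK_{a2} = 10.27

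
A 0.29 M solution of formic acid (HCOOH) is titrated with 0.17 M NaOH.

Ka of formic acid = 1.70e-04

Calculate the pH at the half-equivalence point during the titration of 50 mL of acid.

At half-equivalence [HA] = [A⁻], so Henderson-Hasselbalch gives pH = pKa = -log(1.70e-04) = 3.77.

pH = pKa = 3.77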